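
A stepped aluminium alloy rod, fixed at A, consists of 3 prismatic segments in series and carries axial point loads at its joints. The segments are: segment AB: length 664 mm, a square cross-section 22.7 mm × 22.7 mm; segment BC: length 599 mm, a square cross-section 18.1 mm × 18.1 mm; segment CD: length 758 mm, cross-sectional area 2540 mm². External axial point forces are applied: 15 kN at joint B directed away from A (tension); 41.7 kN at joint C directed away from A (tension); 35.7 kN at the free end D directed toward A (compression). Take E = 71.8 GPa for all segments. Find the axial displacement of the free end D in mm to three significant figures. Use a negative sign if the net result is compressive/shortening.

0.381 mm

Internal axial forces (sectioning from the free end, tension +): N_CD = -35.7 kN, N_BC = 6 kN, N_AB = 21 kN.
A_AB = 515.3 mm².
A_BC = 327.6 mm².
δ_AB = 21000·664/(515.3·71800) = 0.3769 mm
δ_BC = 6000·599/(327.6·71800) = 0.1528 mm
δ_CD = -35700·758/(2540·71800) = -0.1484 mm
δ = Σδ_i = 0.3813 mm.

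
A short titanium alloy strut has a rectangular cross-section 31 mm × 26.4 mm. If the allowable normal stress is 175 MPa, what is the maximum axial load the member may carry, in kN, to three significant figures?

143 kN

A = 818.4 mm².
P_max = σ_allow · A = 175 · 818.4 = 143200 N = 143.2 kN.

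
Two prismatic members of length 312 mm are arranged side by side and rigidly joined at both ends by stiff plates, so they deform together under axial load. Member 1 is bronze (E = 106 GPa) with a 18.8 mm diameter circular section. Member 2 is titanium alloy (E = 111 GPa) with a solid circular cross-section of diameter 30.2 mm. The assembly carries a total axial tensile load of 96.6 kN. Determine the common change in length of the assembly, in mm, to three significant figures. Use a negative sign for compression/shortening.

A_1 = 277.6 mm².
A_2 = 716.3 mm².
Equal strain + equilibrium ⇒ each member carries load in proportion to AE: A₁E₁ = 29420000 N, A₂E₂ = 79510000 N, ΣAE = 108900000 N.
δ = PL/ΣAE = 96600·312/108900000 = 0.2767 mm.

0.277 mm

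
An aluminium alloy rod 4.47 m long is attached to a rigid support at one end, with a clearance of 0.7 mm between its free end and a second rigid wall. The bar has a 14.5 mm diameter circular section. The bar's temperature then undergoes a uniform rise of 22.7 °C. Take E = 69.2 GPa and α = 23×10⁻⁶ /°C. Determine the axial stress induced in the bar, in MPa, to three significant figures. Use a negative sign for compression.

Free thermal expansion αLΔT = 23e-6 · 4470 · 22.7 = 2.334 mm.
The walls engage after the gap closes; constrained expansion = 2.334 − 0.7 = 1.634 mm.
The walls impose strain ε = −(1.634)/4470 = -3.6550e-04; σ = Eε = 69200 · -3.6550e-04 = -25.29 MPa.

-25.3 MPa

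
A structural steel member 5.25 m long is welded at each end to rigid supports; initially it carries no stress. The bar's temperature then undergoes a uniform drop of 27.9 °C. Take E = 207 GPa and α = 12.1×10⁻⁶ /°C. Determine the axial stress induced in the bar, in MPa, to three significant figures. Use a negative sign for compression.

Free thermal expansion αLΔT = 12.1e-6 · 5250 · -27.9 = -1.772 mm.
The walls impose strain ε = −(-1.772)/5250 = 3.3759e-04; σ = Eε = 207000 · 3.3759e-04 = 69.88 MPa.

69.9 MPa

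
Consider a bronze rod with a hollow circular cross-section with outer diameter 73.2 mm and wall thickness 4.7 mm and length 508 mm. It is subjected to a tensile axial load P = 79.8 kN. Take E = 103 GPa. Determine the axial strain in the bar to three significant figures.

7.66e-04

A = 1011 mm².
σ = N/A = 78.9 MPa; ε = σ/E = 78.9/103000 = 7.660e-04.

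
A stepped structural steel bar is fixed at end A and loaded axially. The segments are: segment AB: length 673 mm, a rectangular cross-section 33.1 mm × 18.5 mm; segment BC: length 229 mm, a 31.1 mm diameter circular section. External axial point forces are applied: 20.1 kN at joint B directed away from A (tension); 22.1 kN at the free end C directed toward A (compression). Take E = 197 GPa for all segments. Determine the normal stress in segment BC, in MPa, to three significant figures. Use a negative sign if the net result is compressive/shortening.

Internal axial forces (sectioning from the free end, tension +): N_BC = -22.1 kN, N_AB = -2 kN.
A_BC = 759.6 mm².
σ_BC = N_BC/A_BC = -22100/759.6 = -29.09 MPa.

-29.1 MPa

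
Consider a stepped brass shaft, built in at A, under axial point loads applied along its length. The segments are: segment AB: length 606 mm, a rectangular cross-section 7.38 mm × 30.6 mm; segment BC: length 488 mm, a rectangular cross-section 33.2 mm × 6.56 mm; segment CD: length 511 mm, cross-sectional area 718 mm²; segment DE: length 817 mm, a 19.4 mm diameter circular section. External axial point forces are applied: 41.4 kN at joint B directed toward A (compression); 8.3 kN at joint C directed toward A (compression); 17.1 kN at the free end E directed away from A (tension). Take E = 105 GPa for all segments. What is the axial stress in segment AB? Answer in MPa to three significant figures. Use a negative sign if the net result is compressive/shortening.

-144 MPa

Internal axial forces (sectioning from the free end, tension +): N_DE = 17.1 kN, N_CD = 17.1 kN, N_BC = 8.8 kN, N_AB = -32.6 kN.
A_AB = 225.8 mm².
σ_AB = N_AB/A_AB = -32600/225.8 = -144.4 MPa.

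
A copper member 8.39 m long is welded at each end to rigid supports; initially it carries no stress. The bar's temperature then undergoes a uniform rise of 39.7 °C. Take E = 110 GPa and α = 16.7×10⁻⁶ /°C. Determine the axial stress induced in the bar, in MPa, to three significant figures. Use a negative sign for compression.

Free thermal expansion αLΔT = 16.7e-6 · 8390 · 39.7 = 5.562 mm.
The walls impose strain ε = −(5.562)/8390 = -6.6299e-04; σ = Eε = 110000 · -6.6299e-04 = -72.93 MPa.

-72.9 MPa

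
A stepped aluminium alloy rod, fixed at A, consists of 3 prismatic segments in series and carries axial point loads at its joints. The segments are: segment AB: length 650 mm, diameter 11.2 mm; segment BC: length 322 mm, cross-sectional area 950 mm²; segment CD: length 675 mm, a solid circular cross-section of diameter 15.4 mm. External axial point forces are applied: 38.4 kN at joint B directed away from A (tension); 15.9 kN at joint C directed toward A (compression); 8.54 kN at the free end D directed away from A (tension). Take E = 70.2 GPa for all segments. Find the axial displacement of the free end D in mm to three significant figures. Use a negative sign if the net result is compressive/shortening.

3.32 mm

Internal axial forces (sectioning from the free end, tension +): N_CD = 8.54 kN, N_BC = -7.36 kN, N_AB = 31.04 kN.
A_AB = 98.52 mm².
A_CD = 186.3 mm².
δ_AB = 31040·650/(98.52·70200) = 2.917 mm
δ_BC = -7360·322/(950·70200) = -0.03554 mm
δ_CD = 8540·675/(186.3·70200) = 0.4409 mm
δ = Σδ_i = 3.323 mm.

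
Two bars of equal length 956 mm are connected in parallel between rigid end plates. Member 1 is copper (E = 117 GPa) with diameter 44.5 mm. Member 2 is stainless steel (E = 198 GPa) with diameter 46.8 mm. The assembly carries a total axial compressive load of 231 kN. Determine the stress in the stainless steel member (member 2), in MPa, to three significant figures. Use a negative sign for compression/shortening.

-87.5 MPa

A_1 = 1555 mm².
A_2 = 1720 mm².
Equal strain + equilibrium ⇒ each member carries load in proportion to AE: A₁E₁ = 182000000 N, A₂E₂ = 340600000 N, ΣAE = 522600000 N.
σ₂ = P·E₂/ΣAE = -231000·198000/522600000 = -87.53 MPa.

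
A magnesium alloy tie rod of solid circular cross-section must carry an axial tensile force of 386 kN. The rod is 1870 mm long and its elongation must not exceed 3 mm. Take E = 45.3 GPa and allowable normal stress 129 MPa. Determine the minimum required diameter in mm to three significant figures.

82.2 mm

Required area A ≥ P/σ_allow = 386000/129 = 2992 mm².
For a solid circular section, d ≥ √(4A/π) = 61.72 mm.
Elongation limit: A ≥ PL/(Eδ_allow) = 386000·1870/(45300·3) = 5311 mm² ⇒ d ≥ 82.24 mm.
The elongation limit governs.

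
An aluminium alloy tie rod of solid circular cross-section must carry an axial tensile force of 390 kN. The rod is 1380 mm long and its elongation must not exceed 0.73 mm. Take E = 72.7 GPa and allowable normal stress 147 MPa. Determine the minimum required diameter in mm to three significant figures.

Required area A ≥ P/σ_allow = 390000/147 = 2653 mm².
For a solid circular section, d ≥ √(4A/π) = 58.12 mm.
Elongation limit: A ≥ PL/(Eδ_allow) = 390000·1380/(72700·0.73) = 10140 mm² ⇒ d ≥ 113.6 mm.
The elongation limit governs.

114 mm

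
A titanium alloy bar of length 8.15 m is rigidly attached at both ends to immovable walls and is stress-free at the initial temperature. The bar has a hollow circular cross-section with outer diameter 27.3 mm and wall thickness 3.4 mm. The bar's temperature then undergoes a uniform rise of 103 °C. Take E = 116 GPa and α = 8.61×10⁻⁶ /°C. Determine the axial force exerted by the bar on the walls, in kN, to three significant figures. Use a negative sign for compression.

Free thermal expansion αLΔT = 8.61e-6 · 8150 · 103 = 7.228 mm.
The walls impose strain ε = −(7.228)/8150 = -8.8683e-04; σ = Eε = 116000 · -8.8683e-04 = -102.9 MPa.
Wall reaction R = σ·A = -102.9·255.3 = -26260 N = -26.26 kN.

-26.3 kN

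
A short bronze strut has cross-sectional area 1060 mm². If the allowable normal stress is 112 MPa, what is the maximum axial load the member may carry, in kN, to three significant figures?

P_max = σ_allow · A = 112 · 1060 = 118700 N = 118.7 kN.

119 kN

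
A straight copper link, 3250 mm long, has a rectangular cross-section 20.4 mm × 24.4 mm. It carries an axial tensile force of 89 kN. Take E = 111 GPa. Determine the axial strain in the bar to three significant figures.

0.00161

A = 497.8 mm².
σ = N/A = 178.8 MPa; ε = σ/E = 178.8/111000 = 1.611e-03.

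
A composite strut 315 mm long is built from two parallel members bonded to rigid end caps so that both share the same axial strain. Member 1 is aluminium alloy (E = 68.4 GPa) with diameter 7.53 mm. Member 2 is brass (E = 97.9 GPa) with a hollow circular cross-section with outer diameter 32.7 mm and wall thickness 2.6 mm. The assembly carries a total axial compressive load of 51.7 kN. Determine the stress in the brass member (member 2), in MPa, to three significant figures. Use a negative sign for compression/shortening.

-187 MPa

A_1 = 44.53 mm².
A_2 = 245.9 mm².
Equal strain + equilibrium ⇒ each member carries load in proportion to AE: A₁E₁ = 3046000 N, A₂E₂ = 24070000 N, ΣAE = 27120000 N.
σ₂ = P·E₂/ΣAE = -51700·97900/27120000 = -186.7 MPa.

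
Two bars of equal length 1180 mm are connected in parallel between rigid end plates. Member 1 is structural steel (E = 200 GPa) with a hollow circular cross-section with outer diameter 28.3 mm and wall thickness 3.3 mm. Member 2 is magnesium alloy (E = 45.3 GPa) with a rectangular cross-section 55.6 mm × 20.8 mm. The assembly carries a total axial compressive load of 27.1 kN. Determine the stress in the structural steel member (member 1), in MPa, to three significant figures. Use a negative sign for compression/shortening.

-52.0 MPa

A_1 = 259.2 mm².
A_2 = 1156 mm².
Equal strain + equilibrium ⇒ each member carries load in proportion to AE: A₁E₁ = 51840000 N, A₂E₂ = 52390000 N, ΣAE = 104200000 N.
σ₁ = P·E₁/ΣAE = -27100·200000/104200000 = -52 MPa.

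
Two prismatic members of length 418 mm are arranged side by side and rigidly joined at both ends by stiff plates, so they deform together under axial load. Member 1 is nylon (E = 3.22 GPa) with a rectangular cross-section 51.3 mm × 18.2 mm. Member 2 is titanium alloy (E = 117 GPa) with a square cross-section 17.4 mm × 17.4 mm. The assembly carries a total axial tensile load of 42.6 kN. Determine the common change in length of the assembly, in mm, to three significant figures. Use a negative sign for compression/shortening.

A_1 = 933.7 mm².
A_2 = 302.8 mm².
Equal strain + equilibrium ⇒ each member carries load in proportion to AE: A₁E₁ = 3006000 N, A₂E₂ = 35420000 N, ΣAE = 38430000 N.
δ = PL/ΣAE = 42600·418/38430000 = 0.4634 mm.

0.463 mm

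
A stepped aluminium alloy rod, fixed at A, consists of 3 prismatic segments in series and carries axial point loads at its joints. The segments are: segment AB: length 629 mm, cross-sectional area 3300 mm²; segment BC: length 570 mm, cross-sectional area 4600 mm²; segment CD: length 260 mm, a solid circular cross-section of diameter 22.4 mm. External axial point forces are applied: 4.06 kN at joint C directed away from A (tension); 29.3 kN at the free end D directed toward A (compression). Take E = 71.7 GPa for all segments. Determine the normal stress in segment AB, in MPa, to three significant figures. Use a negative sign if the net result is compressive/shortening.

Internal axial forces (sectioning from the free end, tension +): N_CD = -29.3 kN, N_BC = -25.24 kN, N_AB = -25.24 kN.
σ_AB = N_AB/A_AB = -25240/3300 = -7.648 MPa.

-7.65 MPa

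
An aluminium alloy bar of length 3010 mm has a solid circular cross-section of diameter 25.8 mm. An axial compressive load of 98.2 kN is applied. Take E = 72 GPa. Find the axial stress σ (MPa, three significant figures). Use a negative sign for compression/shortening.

-188 MPa

A = 522.8 mm².
σ = N/A = -98200/522.8 = -187.8 MPa.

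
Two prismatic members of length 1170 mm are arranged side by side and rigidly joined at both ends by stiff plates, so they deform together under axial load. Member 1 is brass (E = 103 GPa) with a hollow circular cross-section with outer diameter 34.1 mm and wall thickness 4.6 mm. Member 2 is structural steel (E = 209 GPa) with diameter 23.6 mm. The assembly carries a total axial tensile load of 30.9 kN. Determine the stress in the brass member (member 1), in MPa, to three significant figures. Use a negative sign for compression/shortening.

23.5 MPa

A_1 = 426.3 mm².
A_2 = 437.4 mm².
Equal strain + equilibrium ⇒ each member carries load in proportion to AE: A₁E₁ = 43910000 N, A₂E₂ = 91420000 N, ΣAE = 135300000 N.
σ₁ = P·E₁/ΣAE = 30900·103000/135300000 = 23.52 MPa.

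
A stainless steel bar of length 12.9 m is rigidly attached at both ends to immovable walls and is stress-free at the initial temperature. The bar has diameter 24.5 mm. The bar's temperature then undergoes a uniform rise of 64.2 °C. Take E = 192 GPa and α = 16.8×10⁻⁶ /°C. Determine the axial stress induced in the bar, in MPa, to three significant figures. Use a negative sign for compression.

-207 MPa

Free thermal expansion αLΔT = 16.8e-6 · 12900 · 64.2 = 13.91 mm.
The walls impose strain ε = −(13.91)/12900 = -1.0786e-03; σ = Eε = 192000 · -1.0786e-03 = -207.1 MPa.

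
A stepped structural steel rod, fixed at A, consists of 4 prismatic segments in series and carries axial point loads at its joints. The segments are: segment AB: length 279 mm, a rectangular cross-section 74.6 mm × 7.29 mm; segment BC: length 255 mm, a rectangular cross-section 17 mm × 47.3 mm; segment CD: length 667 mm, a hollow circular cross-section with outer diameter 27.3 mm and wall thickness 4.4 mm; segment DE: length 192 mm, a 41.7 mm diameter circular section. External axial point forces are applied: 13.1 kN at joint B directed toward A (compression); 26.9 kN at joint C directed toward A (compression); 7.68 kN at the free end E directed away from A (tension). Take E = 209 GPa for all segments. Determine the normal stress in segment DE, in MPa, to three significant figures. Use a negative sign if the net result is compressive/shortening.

5.62 MPa

Internal axial forces (sectioning from the free end, tension +): N_DE = 7.68 kN, N_CD = 7.68 kN, N_BC = -19.22 kN, N_AB = -32.32 kN.
A_DE = 1366 mm².
σ_DE = N_DE/A_DE = 7680/1366 = 5.623 MPa.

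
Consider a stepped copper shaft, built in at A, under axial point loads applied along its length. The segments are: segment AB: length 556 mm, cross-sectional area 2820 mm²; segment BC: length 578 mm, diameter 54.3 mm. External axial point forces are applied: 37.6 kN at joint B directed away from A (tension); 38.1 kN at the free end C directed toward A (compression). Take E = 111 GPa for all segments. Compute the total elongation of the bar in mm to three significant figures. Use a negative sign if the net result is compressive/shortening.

-0.0866 mm

Internal axial forces (sectioning from the free end, tension +): N_BC = -38.1 kN, N_AB = -0.5 kN.
A_BC = 2316 mm².
δ_AB = -500·556/(2820·111000) = -0.0008881 mm
δ_BC = -38100·578/(2316·111000) = -0.08567 mm
δ = Σδ_i = -0.08656 mm.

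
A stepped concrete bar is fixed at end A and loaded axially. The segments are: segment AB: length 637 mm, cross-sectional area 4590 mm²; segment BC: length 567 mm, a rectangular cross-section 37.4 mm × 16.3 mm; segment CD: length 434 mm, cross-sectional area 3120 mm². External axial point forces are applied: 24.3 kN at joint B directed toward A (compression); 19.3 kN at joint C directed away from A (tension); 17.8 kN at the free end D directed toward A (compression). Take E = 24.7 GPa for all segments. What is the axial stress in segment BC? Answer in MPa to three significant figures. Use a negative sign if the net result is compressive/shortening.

Internal axial forces (sectioning from the free end, tension +): N_CD = -17.8 kN, N_BC = 1.5 kN, N_AB = -22.8 kN.
A_BC = 609.6 mm².
σ_BC = N_BC/A_BC = 1500/609.6 = 2.461 MPa.

2.46 MPa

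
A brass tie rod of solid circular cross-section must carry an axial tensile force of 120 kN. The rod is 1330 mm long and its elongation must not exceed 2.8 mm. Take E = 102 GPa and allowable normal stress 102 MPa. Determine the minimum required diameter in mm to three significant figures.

38.7 mm

Required area A ≥ P/σ_allow = 120000/102 = 1176 mm².
For a solid circular section, d ≥ √(4A/π) = 38.7 mm.
Elongation limit: A ≥ PL/(Eδ_allow) = 120000·1330/(102000·2.8) = 558.8 mm² ⇒ d ≥ 26.67 mm.
The stress limit governs.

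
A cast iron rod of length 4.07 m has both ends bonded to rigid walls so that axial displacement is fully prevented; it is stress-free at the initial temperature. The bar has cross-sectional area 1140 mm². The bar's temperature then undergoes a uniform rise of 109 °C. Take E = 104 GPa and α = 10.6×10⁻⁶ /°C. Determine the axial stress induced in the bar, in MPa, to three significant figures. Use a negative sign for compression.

Free thermal expansion αLΔT = 10.6e-6 · 4070 · 109 = 4.702 mm.
The walls impose strain ε = −(4.702)/4070 = -1.1554e-03; σ = Eε = 104000 · -1.1554e-03 = -120.2 MPa.

-120 MPa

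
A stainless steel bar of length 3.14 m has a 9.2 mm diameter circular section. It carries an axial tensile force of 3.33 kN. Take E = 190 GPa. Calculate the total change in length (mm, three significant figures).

0.828 mm

A = 66.48 mm².
δ_mech = NL/(AE) = 3330·3140/(66.48·190000) = 0.8279 mm.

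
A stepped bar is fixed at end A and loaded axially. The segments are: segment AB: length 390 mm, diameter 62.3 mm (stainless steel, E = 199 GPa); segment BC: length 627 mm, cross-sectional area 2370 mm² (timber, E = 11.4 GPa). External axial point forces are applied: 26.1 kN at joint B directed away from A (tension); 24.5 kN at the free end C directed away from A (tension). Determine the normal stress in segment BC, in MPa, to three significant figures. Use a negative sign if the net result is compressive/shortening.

Internal axial forces (sectioning from the free end, tension +): N_BC = 24.5 kN, N_AB = 50.6 kN.
σ_BC = N_BC/A_BC = 24500/2370 = 10.34 MPa.

10.3 MPa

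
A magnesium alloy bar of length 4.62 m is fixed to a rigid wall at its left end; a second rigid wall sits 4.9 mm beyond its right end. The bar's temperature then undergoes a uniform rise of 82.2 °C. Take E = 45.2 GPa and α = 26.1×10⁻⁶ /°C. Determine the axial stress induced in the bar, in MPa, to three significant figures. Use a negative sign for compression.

Free thermal expansion αLΔT = 26.1e-6 · 4620 · 82.2 = 9.912 mm.
The walls engage after the gap closes; constrained expansion = 9.912 − 4.9 = 5.012 mm.
The walls impose strain ε = −(5.012)/4620 = -1.0848e-03; σ = Eε = 45200 · -1.0848e-03 = -49.03 MPa.

-49.0 MPa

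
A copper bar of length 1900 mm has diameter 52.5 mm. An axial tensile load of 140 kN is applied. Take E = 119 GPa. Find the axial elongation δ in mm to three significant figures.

1.03 mm

A = 2165 mm².
δ_mech = NL/(AE) = 140000·1900/(2165·119000) = 1.033 mm.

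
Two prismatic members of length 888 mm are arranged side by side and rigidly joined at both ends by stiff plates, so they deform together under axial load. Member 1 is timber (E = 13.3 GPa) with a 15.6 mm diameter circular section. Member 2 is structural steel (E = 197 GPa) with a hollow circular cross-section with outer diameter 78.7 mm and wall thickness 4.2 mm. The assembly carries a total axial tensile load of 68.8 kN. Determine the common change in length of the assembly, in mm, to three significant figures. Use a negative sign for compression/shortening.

A_1 = 191.1 mm².
A_2 = 983 mm².
Equal strain + equilibrium ⇒ each member carries load in proportion to AE: A₁E₁ = 2542000 N, A₂E₂ = 193700000 N, ΣAE = 196200000 N.
δ = PL/ΣAE = 68800·888/196200000 = 0.3114 mm.

0.311 mm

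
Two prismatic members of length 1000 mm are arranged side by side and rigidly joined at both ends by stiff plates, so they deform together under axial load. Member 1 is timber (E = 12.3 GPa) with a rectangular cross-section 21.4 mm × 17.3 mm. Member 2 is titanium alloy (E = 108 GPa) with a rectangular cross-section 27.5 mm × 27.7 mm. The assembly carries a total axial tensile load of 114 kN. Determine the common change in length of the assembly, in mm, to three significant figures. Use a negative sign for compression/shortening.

1.31 mm

A_1 = 370.2 mm².
A_2 = 761.8 mm².
Equal strain + equilibrium ⇒ each member carries load in proportion to AE: A₁E₁ = 4554000 N, A₂E₂ = 82270000 N, ΣAE = 86820000 N.
δ = PL/ΣAE = 114000·1000/86820000 = 1.313 mm.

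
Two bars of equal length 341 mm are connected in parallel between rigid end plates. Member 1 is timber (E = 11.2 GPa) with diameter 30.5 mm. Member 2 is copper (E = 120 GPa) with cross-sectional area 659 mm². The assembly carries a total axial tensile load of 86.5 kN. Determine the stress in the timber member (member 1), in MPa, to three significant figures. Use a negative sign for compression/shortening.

A_1 = 730.6 mm².
Equal strain + equilibrium ⇒ each member carries load in proportion to AE: A₁E₁ = 8183000 N, A₂E₂ = 79080000 N, ΣAE = 87260000 N.
σ₁ = P·E₁/ΣAE = 86500·11200/87260000 = 11.1 MPa.

11.1 MPa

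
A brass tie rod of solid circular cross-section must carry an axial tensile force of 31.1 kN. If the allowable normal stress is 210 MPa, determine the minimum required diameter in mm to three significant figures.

Required area A ≥ P/σ_allow = 31100/210 = 148.1 mm².
For a solid circular section, d ≥ √(4A/π) = 13.73 mm.

13.7 mm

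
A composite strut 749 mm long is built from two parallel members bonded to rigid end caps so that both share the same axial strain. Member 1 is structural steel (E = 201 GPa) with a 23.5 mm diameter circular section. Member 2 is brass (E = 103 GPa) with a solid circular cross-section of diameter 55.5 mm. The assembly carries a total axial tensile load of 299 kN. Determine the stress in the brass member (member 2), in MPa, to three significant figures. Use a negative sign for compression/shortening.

91.6 MPa

A_1 = 433.7 mm².
A_2 = 2419 mm².
Equal strain + equilibrium ⇒ each member carries load in proportion to AE: A₁E₁ = 87180000 N, A₂E₂ = 249200000 N, ΣAE = 336400000 N.
σ₂ = P·E₂/ΣAE = 299000·103000/336400000 = 91.56 MPa.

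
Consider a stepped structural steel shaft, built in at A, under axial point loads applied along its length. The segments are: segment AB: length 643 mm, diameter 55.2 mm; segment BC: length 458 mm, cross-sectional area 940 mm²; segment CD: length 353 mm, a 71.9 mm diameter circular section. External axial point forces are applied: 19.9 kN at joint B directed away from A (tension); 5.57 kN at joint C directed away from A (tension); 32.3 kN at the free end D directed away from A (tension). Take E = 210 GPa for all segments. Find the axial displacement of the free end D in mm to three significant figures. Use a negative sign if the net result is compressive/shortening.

Internal axial forces (sectioning from the free end, tension +): N_CD = 32.3 kN, N_BC = 37.87 kN, N_AB = 57.77 kN.
A_AB = 2393 mm².
A_CD = 4060 mm².
δ_AB = 57770·643/(2393·210000) = 0.07391 mm
δ_BC = 37870·458/(940·210000) = 0.08786 mm
δ_CD = 32300·353/(4060·210000) = 0.01337 mm
δ = Σδ_i = 0.1752 mm.

0.175 mm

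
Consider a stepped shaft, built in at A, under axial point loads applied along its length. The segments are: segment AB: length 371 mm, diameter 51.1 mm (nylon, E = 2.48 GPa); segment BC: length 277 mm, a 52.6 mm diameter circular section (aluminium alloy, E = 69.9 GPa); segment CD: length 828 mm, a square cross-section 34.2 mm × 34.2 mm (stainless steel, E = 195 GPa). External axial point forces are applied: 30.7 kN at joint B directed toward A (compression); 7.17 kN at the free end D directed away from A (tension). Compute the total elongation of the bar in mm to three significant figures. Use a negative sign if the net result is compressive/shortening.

-1.68 mm

Internal axial forces (sectioning from the free end, tension +): N_CD = 7.17 kN, N_BC = 7.17 kN, N_AB = -23.53 kN.
A_AB = 2051 mm².
A_BC = 2173 mm².
A_CD = 1170 mm².
δ_AB = -23530·371/(2051·2480) = -1.716 mm
δ_BC = 7170·277/(2173·69900) = 0.01308 mm
δ_CD = 7170·828/(1170·195000) = 0.02603 mm
δ = Σδ_i = -1.677 mm.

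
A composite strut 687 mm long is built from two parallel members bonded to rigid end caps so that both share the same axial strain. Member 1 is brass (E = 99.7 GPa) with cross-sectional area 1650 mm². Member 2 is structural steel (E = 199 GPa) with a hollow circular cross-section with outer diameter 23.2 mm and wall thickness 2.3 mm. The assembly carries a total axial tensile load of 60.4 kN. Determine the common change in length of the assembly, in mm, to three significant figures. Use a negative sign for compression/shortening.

A_2 = 151 mm².
Equal strain + equilibrium ⇒ each member carries load in proportion to AE: A₁E₁ = 164500000 N, A₂E₂ = 30050000 N, ΣAE = 194600000 N.
δ = PL/ΣAE = 60400·687/194600000 = 0.2133 mm.

0.213 mm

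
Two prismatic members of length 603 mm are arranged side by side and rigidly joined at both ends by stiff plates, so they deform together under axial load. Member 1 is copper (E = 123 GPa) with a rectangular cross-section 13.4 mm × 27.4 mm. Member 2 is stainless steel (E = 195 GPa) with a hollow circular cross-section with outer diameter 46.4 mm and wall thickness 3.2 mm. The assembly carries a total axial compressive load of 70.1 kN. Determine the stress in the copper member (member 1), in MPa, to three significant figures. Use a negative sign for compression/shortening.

-66.4 MPa

A_1 = 367.2 mm².
A_2 = 434.3 mm².
Equal strain + equilibrium ⇒ each member carries load in proportion to AE: A₁E₁ = 45160000 N, A₂E₂ = 84690000 N, ΣAE = 129800000 N.
σ₁ = P·E₁/ΣAE = -70100·123000/129800000 = -66.4 MPa.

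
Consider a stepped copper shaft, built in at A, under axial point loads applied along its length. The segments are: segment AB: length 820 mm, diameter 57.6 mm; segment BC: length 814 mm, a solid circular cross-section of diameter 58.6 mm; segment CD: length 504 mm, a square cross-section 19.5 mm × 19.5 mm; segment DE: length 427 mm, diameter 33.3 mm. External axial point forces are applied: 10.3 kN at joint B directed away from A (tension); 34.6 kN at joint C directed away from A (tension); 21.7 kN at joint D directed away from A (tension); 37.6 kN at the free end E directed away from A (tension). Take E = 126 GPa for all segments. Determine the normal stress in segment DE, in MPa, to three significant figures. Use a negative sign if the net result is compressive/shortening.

43.2 MPa

Internal axial forces (sectioning from the free end, tension +): N_DE = 37.6 kN, N_CD = 59.3 kN, N_BC = 93.9 kN, N_AB = 104.2 kN.
A_DE = 870.9 mm².
σ_DE = N_DE/A_DE = 37600/870.9 = 43.17 MPa.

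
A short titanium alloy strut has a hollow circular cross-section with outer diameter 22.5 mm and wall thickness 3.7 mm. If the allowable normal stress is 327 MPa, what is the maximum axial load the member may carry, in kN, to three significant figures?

71.5 kN

A = 218.5 mm².
P_max = σ_allow · A = 327 · 218.5 = 71460 N = 71.46 kN.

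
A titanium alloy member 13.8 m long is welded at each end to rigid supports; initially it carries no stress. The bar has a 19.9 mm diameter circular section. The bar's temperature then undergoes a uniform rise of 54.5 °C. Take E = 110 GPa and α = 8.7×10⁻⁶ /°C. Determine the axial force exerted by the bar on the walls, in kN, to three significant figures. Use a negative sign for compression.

-16.2 kN

Free thermal expansion αLΔT = 8.7e-6 · 13800 · 54.5 = 6.543 mm.
The walls impose strain ε = −(6.543)/13800 = -4.7415e-04; σ = Eε = 110000 · -4.7415e-04 = -52.16 MPa.
Wall reaction R = σ·A = -52.16·311 = -16220 N = -16.22 kN.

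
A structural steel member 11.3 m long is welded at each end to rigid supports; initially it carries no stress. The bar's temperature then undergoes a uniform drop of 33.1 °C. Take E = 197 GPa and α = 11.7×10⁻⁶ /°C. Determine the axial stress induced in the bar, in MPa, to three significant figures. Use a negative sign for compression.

76.3 MPa

Free thermal expansion αLΔT = 11.7e-6 · 11300 · -33.1 = -4.376 mm.
The walls impose strain ε = −(-4.376)/11300 = 3.8727e-04; σ = Eε = 197000 · 3.8727e-04 = 76.29 MPa.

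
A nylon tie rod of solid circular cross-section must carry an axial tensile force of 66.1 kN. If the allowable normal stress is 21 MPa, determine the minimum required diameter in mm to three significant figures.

63.3 mm

Required area A ≥ P/σ_allow = 66100/21 = 3148 mm².
For a solid circular section, d ≥ √(4A/π) = 63.31 mm.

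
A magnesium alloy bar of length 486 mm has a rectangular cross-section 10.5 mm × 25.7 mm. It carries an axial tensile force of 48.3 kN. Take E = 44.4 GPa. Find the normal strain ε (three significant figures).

A = 269.8 mm².
σ = N/A = 179 MPa; ε = σ/E = 179/44400 = 4.031e-03.

0.00403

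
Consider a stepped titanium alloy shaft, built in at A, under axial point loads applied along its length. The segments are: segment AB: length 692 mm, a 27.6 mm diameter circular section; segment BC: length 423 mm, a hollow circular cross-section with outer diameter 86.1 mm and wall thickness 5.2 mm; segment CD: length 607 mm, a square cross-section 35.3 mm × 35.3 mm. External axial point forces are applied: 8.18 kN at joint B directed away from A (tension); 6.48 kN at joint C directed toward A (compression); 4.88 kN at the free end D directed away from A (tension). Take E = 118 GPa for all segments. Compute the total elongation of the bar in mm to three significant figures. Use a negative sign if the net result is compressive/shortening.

0.0803 mm

Internal axial forces (sectioning from the free end, tension +): N_CD = 4.88 kN, N_BC = -1.6 kN, N_AB = 6.58 kN.
A_AB = 598.3 mm².
A_BC = 1322 mm².
A_CD = 1246 mm².
δ_AB = 6580·692/(598.3·118000) = 0.0645 mm
δ_BC = -1600·423/(1322·118000) = -0.00434 mm
δ_CD = 4880·607/(1246·118000) = 0.02015 mm
δ = Σδ_i = 0.0803 mm.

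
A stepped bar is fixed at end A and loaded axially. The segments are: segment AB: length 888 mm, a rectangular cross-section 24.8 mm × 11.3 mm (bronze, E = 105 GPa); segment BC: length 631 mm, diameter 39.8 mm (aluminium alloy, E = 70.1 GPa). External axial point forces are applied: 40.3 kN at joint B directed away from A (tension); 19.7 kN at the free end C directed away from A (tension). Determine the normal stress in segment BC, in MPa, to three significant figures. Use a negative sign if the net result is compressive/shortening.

15.8 MPa

Internal axial forces (sectioning from the free end, tension +): N_BC = 19.7 kN, N_AB = 60 kN.
A_BC = 1244 mm².
σ_BC = N_BC/A_BC = 19700/1244 = 15.83 MPa.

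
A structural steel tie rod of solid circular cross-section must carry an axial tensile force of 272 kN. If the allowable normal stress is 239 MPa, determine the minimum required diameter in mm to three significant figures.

38.1 mm

Required area A ≥ P/σ_allow = 272000/239 = 1138 mm².
For a solid circular section, d ≥ √(4A/π) = 38.07 mm.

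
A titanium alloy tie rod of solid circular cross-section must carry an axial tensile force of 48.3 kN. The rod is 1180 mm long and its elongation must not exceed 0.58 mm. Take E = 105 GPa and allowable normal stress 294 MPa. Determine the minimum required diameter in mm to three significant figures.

Required area A ≥ P/σ_allow = 48300/294 = 164.3 mm².
For a solid circular section, d ≥ √(4A/π) = 14.46 mm.
Elongation limit: A ≥ PL/(Eδ_allow) = 48300·1180/(105000·0.58) = 935.9 mm² ⇒ d ≥ 34.52 mm.
The elongation limit governs.

34.5 mm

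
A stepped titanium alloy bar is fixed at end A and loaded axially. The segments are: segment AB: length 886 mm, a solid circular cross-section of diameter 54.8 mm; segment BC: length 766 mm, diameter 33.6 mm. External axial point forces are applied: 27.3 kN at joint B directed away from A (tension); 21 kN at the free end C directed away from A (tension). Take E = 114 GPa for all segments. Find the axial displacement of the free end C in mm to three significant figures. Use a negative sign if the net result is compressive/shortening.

Internal axial forces (sectioning from the free end, tension +): N_BC = 21 kN, N_AB = 48.3 kN.
A_AB = 2359 mm².
A_BC = 886.7 mm².
δ_AB = 48300·886/(2359·114000) = 0.1592 mm
δ_BC = 21000·766/(886.7·114000) = 0.1591 mm
δ = Σδ_i = 0.3183 mm.

0.318 mm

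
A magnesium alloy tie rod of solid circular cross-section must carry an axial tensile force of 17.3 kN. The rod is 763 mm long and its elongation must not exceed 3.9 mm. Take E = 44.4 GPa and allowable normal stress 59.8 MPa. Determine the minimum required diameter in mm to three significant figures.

19.2 mm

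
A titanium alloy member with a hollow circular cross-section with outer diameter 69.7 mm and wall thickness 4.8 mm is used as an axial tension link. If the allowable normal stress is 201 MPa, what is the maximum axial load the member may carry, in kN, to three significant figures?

197 kN

A = 978.7 mm².
P_max = σ_allow · A = 201 · 978.7 = 196700 N = 196.7 kN.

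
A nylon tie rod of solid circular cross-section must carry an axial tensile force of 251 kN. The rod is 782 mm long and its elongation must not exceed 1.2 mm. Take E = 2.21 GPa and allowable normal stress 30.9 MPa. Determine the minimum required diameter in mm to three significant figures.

307 mm

Required area A ≥ P/σ_allow = 251000/30.9 = 8123 mm².
For a solid circular section, d ≥ √(4A/π) = 101.7 mm.
Elongation limit: A ≥ PL/(Eδ_allow) = 251000·782/(2210·1.2) = 74010 mm² ⇒ d ≥ 307 mm.
The elongation limit governs.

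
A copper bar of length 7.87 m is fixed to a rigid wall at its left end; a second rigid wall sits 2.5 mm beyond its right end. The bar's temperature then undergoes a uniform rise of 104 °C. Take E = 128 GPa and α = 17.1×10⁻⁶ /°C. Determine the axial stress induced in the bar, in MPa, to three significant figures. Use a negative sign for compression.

Free thermal expansion αLΔT = 17.1e-6 · 7870 · 104 = 14 mm.
The walls engage after the gap closes; constrained expansion = 14 − 2.5 = 11.5 mm.
The walls impose strain ε = −(11.5)/7870 = -1.4607e-03; σ = Eε = 128000 · -1.4607e-03 = -187 MPa.

-187 MPa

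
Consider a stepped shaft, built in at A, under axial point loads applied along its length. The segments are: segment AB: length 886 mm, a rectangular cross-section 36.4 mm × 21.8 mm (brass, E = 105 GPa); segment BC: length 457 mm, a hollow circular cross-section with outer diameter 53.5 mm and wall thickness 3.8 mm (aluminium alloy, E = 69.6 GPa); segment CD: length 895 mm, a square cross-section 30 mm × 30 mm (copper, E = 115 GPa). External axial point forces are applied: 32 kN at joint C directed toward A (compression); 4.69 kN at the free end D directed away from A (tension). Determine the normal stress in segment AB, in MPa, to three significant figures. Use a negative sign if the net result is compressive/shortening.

-34.4 MPa

Internal axial forces (sectioning from the free end, tension +): N_CD = 4.69 kN, N_BC = -27.31 kN, N_AB = -27.31 kN.
A_AB = 793.5 mm².
σ_AB = N_AB/A_AB = -27310/793.5 = -34.42 MPa.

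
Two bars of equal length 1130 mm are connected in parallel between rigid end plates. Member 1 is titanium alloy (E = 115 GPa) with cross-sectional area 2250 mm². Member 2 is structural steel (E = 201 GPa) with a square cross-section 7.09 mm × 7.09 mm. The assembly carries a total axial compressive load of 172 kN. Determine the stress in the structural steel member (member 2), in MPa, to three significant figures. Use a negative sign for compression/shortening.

-129 MPa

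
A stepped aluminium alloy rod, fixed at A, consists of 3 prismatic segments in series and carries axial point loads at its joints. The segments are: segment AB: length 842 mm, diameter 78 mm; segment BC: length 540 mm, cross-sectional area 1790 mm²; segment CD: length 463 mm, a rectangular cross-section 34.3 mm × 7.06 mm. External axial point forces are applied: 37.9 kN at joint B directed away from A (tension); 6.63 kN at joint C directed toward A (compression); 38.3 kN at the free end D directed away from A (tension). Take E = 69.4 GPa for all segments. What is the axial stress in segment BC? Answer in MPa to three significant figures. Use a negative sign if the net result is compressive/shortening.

17.7 MPa

Internal axial forces (sectioning from the free end, tension +): N_CD = 38.3 kN, N_BC = 31.67 kN, N_AB = 69.57 kN.
σ_BC = N_BC/A_BC = 31670/1790 = 17.69 MPa.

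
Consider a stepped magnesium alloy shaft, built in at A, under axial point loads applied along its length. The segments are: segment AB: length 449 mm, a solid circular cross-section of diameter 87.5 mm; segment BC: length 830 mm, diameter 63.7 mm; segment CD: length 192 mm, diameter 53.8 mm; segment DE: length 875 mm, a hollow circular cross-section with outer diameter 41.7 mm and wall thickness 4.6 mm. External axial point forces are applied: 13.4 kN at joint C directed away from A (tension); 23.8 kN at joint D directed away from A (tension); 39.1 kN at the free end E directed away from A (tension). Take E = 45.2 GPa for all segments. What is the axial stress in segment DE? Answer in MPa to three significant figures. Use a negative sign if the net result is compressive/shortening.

72.9 MPa

Internal axial forces (sectioning from the free end, tension +): N_DE = 39.1 kN, N_CD = 62.9 kN, N_BC = 76.3 kN, N_AB = 76.3 kN.
A_DE = 536.1 mm².
σ_DE = N_DE/A_DE = 39100/536.1 = 72.93 MPa.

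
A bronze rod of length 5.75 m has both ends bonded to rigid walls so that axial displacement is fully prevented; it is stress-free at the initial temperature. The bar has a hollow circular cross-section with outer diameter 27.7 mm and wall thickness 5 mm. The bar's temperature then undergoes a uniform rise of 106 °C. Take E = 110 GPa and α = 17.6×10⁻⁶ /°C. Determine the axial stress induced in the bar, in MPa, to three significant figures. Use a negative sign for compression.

-205 MPa

Free thermal expansion αLΔT = 17.6e-6 · 5750 · 106 = 10.73 mm.
The walls impose strain ε = −(10.73)/5750 = -1.8656e-03; σ = Eε = 110000 · -1.8656e-03 = -205.2 MPa.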